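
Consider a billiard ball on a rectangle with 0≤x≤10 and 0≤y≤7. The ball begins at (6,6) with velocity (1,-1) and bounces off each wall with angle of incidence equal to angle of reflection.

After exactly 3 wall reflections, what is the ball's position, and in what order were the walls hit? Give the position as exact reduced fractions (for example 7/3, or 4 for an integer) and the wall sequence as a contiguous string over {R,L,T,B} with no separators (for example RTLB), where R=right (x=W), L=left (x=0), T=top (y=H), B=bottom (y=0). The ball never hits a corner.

Final position: (1,7)
Wall sequence: RBT

1. t=4 → R at (10,2); v=(-1,-1)
2. t=2 → B at (8,0); v=(-1,1)
3. t=7 → T at (1,7); v=(-1,-1)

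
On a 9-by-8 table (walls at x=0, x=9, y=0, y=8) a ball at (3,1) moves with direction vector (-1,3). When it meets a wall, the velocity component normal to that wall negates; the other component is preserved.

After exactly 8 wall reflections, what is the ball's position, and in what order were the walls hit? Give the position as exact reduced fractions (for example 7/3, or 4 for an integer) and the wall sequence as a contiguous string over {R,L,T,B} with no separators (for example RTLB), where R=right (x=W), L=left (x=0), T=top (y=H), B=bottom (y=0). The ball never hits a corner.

Final position: (16/3,0)
Wall sequence: TLBTBRTB

1. t=7/3 → T at (2/3,8); v=(-1,-3)
2. t=2/3 → L at (0,6); v=(1,-3)
3. t=2 → B at (2,0); v=(1,3)
4. t=8/3 → T at (14/3,8); v=(1,-3)
5. t=8/3 → B at (22/3,0); v=(1,3)
6. t=5/3 → R at (9,5); v=(-1,3)
7. t=1 → T at (8,8); v=(-1,-3)
8. t=8/3 → B at (16/3,0); v=(-1,3)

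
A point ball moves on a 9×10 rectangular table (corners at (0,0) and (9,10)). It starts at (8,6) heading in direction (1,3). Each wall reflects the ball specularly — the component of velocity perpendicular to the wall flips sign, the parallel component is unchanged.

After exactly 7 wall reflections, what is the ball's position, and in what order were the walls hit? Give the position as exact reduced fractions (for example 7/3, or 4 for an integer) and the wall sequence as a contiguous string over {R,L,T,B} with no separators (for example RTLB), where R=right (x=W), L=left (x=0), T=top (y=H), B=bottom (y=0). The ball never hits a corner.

Final position: (14/3,10)
Wall sequence: RTBTLBT

1. t=1 → R at (9,9); v=(-1,3)
2. t=1/3 → T at (26/3,10); v=(-1,-3)
3. t=10/3 → B at (16/3,0); v=(-1,3)
4. t=10/3 → T at (2,10); v=(-1,-3)
5. t=2 → L at (0,4); v=(1,-3)
6. t=4/3 → B at (4/3,0); v=(1,3)
7. t=10/3 → T at (14/3,10); v=(1,-3)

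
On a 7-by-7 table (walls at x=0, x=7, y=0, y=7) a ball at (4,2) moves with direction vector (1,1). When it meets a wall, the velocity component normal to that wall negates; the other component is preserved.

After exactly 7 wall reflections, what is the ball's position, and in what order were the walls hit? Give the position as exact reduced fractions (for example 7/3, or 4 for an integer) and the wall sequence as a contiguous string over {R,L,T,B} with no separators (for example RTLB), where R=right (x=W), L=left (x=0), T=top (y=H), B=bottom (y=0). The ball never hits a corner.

Final position: (0,2)
Wall sequence: RTLBRTL

1. t=3 → R at (7,5); v=(-1,1)
2. t=2 → T at (5,7); v=(-1,-1)
3. t=5 → L at (0,2); v=(1,-1)
4. t=2 → B at (2,0); v=(1,1)
5. t=5 → R at (7,5); v=(-1,1)
6. t=2 → T at (5,7); v=(-1,-1)
7. t=5 → L at (0,2); v=(1,-1)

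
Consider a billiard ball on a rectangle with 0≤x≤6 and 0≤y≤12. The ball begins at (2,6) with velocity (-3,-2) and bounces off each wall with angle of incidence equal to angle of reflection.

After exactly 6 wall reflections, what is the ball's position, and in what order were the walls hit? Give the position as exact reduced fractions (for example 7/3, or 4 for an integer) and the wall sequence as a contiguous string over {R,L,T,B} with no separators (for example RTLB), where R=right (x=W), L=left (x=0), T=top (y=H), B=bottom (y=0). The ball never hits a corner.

1. t=2/3 → L at (0,14/3); v=(3,-2)
2. t=2 → R at (6,2/3); v=(-3,-2)
3. t=1/3 → B at (5,0); v=(-3,2)
4. t=5/3 → L at (0,10/3); v=(3,2)
5. t=2 → R at (6,22/3); v=(-3,2)
6. t=2 → L at (0,34/3); v=(3,2)

Final position: (0,34/3)
Wall sequence: LRBLRL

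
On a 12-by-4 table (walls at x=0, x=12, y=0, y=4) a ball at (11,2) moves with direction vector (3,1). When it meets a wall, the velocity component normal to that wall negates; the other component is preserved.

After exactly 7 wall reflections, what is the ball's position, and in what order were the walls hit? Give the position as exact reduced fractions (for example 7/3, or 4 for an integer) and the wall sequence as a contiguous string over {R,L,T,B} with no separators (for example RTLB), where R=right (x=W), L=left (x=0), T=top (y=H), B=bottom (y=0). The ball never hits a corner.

1. t=1/3 → R at (12,7/3); v=(-3,1)
2. t=5/3 → T at (7,4); v=(-3,-1)
3. t=7/3 → L at (0,5/3); v=(3,-1)
4. t=5/3 → B at (5,0); v=(3,1)
5. t=7/3 → R at (12,7/3); v=(-3,1)
6. t=5/3 → T at (7,4); v=(-3,-1)
7. t=7/3 → L at (0,5/3); v=(3,-1)

Final position: (0,5/3)
Wall sequence: RTLBRTL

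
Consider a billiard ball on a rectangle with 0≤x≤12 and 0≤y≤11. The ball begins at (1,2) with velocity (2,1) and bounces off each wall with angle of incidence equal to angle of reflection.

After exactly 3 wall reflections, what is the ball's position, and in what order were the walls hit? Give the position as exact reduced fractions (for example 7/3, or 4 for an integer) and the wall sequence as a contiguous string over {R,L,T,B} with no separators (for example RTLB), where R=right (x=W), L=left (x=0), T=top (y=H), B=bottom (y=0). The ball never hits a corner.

Final position: (0,17/2)
Wall sequence: RTL

1. t=11/2 → R at (12,15/2); v=(-2,1)
2. t=7/2 → T at (5,11); v=(-2,-1)
3. t=5/2 → L at (0,17/2); v=(2,-1)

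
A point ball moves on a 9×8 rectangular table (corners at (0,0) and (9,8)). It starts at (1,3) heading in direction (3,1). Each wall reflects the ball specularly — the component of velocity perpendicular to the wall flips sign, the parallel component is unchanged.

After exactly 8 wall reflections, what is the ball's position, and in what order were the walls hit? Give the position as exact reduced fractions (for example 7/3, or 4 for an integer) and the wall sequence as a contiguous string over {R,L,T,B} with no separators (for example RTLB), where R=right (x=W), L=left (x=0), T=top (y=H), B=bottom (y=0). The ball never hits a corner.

1. t=8/3 → R at (9,17/3); v=(-3,1)
2. t=7/3 → T at (2,8); v=(-3,-1)
3. t=2/3 → L at (0,22/3); v=(3,-1)
4. t=3 → R at (9,13/3); v=(-3,-1)
5. t=3 → L at (0,4/3); v=(3,-1)
6. t=4/3 → B at (4,0); v=(3,1)
7. t=5/3 → R at (9,5/3); v=(-3,1)
8. t=3 → L at (0,14/3); v=(3,1)

Final position: (0,14/3)
Wall sequence: RTLRLBRL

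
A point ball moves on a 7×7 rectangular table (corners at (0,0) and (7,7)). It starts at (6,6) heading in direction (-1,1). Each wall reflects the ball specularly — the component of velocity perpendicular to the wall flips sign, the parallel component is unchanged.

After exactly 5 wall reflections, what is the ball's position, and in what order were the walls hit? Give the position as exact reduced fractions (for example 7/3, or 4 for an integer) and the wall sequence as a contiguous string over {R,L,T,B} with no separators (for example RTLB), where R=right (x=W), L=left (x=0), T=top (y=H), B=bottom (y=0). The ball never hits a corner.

Final position: (5,7)
Wall sequence: TLBRT

1. t=1 → T at (5,7); v=(-1,-1)
2. t=5 → L at (0,2); v=(1,-1)
3. t=2 → B at (2,0); v=(1,1)
4. t=5 → R at (7,5); v=(-1,1)
5. t=2 → T at (5,7); v=(-1,-1)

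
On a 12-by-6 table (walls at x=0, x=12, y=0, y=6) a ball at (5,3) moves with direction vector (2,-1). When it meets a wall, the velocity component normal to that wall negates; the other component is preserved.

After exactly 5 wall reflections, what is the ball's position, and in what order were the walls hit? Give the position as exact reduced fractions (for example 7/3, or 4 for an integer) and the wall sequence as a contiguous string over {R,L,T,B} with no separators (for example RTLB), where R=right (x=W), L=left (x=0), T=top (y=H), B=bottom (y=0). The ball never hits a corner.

Final position: (11,0)
Wall sequence: BRTLB

1. t=3 → B at (11,0); v=(2,1)
2. t=1/2 → R at (12,1/2); v=(-2,1)
3. t=11/2 → T at (1,6); v=(-2,-1)
4. t=1/2 → L at (0,11/2); v=(2,-1)
5. t=11/2 → B at (11,0); v=(2,1)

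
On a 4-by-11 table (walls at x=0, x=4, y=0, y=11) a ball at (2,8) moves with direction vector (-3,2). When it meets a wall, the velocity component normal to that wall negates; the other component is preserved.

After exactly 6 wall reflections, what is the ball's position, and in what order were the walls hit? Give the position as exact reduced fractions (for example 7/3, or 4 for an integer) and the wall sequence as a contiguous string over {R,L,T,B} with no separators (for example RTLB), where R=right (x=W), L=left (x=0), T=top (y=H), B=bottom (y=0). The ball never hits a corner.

Final position: (0,2)
Wall sequence: LTRLRL

1. t=2/3 → L at (0,28/3); v=(3,2)
2. t=5/6 → T at (5/2,11); v=(3,-2)
3. t=1/2 → R at (4,10); v=(-3,-2)
4. t=4/3 → L at (0,22/3); v=(3,-2)
5. t=4/3 → R at (4,14/3); v=(-3,-2)
6. t=4/3 → L at (0,2); v=(3,-2)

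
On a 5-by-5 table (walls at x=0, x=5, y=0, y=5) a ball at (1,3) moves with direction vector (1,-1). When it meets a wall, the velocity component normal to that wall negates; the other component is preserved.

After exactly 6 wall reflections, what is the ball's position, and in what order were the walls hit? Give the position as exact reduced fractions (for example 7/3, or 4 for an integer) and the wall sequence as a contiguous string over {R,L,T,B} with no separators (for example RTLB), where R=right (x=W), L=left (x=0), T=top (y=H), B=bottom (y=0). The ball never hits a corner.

1. t=3 → B at (4,0); v=(1,1)
2. t=1 → R at (5,1); v=(-1,1)
3. t=4 → T at (1,5); v=(-1,-1)
4. t=1 → L at (0,4); v=(1,-1)
5. t=4 → B at (4,0); v=(1,1)
6. t=1 → R at (5,1); v=(-1,1)

Final position: (5,1)
Wall sequence: BRTLBR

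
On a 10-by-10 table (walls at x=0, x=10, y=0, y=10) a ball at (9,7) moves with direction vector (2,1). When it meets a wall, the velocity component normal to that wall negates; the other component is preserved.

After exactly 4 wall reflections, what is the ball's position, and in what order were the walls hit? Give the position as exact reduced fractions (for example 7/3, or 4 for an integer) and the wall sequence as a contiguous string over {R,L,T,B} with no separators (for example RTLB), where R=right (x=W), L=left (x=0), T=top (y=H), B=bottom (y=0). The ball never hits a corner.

1. t=1/2 → R at (10,15/2); v=(-2,1)
2. t=5/2 → T at (5,10); v=(-2,-1)
3. t=5/2 → L at (0,15/2); v=(2,-1)
4. t=5 → R at (10,5/2); v=(-2,-1)

Final position: (10,5/2)
Wall sequence: RTLR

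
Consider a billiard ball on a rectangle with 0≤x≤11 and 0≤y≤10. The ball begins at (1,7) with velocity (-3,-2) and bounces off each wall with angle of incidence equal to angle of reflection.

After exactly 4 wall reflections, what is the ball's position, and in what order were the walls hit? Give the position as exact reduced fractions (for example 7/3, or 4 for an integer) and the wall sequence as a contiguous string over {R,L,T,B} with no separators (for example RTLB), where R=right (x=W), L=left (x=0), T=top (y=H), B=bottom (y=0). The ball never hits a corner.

1. t=1/3 → L at (0,19/3); v=(3,-2)
2. t=19/6 → B at (19/2,0); v=(3,2)
3. t=1/2 → R at (11,1); v=(-3,2)
4. t=11/3 → L at (0,25/3); v=(3,2)

Final position: (0,25/3)
Wall sequence: LBRL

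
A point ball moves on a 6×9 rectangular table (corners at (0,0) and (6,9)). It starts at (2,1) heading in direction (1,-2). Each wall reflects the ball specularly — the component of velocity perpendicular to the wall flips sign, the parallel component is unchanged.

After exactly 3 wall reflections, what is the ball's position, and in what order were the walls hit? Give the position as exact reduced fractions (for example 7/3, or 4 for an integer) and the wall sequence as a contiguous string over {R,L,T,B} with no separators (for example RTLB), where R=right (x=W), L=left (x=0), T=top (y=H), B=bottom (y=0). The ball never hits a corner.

Final position: (5,9)
Wall sequence: BRT

1. t=1/2 → B at (5/2,0); v=(1,2)
2. t=7/2 → R at (6,7); v=(-1,2)
3. t=1 → T at (5,9); v=(-1,-2)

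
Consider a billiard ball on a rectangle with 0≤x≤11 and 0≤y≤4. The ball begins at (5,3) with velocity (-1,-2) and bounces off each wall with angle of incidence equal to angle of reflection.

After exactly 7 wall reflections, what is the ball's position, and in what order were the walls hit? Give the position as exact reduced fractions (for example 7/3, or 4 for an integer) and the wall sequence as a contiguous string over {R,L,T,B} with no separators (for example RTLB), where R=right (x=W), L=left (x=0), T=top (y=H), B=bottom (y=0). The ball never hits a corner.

1. t=3/2 → B at (7/2,0); v=(-1,2)
2. t=2 → T at (3/2,4); v=(-1,-2)
3. t=3/2 → L at (0,1); v=(1,-2)
4. t=1/2 → B at (1/2,0); v=(1,2)
5. t=2 → T at (5/2,4); v=(1,-2)
6. t=2 → B at (9/2,0); v=(1,2)
7. t=2 → T at (13/2,4); v=(1,-2)

Final position: (13/2,4)
Wall sequence: BTLBTBT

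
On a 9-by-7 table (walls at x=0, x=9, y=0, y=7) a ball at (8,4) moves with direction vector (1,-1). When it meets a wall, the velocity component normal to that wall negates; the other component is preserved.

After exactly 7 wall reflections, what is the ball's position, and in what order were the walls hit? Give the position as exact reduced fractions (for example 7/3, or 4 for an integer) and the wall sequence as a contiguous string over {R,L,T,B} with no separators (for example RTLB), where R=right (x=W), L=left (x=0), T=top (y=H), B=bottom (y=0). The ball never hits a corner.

Final position: (3,7)
Wall sequence: RBLTBRT

1. t=1 → R at (9,3); v=(-1,-1)
2. t=3 → B at (6,0); v=(-1,1)
3. t=6 → L at (0,6); v=(1,1)
4. t=1 → T at (1,7); v=(1,-1)
5. t=7 → B at (8,0); v=(1,1)
6. t=1 → R at (9,1); v=(-1,1)
7. t=6 → T at (3,7); v=(-1,-1)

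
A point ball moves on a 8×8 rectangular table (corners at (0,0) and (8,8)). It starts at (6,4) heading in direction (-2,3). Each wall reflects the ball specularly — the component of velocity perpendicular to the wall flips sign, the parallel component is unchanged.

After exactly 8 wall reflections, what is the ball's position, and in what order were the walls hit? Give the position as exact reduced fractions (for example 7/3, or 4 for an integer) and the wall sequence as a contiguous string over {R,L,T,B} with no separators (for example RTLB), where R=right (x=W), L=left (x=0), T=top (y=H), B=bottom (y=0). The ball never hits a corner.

Final position: (2,8)
Wall sequence: TLBTRBLT

1. t=4/3 → T at (10/3,8); v=(-2,-3)
2. t=5/3 → L at (0,3); v=(2,-3)
3. t=1 → B at (2,0); v=(2,3)
4. t=8/3 → T at (22/3,8); v=(2,-3)
5. t=1/3 → R at (8,7); v=(-2,-3)
6. t=7/3 → B at (10/3,0); v=(-2,3)
7. t=5/3 → L at (0,5); v=(2,3)
8. t=1 → T at (2,8); v=(2,-3)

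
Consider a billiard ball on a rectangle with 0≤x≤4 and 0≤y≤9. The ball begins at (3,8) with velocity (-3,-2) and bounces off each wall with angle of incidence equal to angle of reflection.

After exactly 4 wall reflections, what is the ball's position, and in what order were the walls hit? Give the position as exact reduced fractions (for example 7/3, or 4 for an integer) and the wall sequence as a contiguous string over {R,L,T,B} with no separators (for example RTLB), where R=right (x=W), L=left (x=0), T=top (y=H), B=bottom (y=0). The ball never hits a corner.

Final position: (1,0)
Wall sequence: LRLB

1. t=1 → L at (0,6); v=(3,-2)
2. t=4/3 → R at (4,10/3); v=(-3,-2)
3. t=4/3 → L at (0,2/3); v=(3,-2)
4. t=1/3 → B at (1,0); v=(3,2)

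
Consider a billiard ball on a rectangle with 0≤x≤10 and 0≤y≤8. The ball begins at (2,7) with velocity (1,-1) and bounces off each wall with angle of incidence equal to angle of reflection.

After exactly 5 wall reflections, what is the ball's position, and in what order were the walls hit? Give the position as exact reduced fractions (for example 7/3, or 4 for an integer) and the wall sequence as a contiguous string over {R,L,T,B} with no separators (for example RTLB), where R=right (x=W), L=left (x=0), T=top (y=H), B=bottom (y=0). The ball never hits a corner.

1. t=7 → B at (9,0); v=(1,1)
2. t=1 → R at (10,1); v=(-1,1)
3. t=7 → T at (3,8); v=(-1,-1)
4. t=3 → L at (0,5); v=(1,-1)
5. t=5 → B at (5,0); v=(1,1)

Final position: (5,0)
Wall sequence: BRTLB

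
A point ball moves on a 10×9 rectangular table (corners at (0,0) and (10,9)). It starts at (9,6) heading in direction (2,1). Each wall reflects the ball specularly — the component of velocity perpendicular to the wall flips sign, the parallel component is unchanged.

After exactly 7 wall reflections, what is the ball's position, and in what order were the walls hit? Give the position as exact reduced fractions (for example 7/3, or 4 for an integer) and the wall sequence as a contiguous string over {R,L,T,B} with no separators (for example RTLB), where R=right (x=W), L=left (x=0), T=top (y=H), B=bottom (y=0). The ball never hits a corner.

Final position: (10,17/2)
Wall sequence: RTLRBLR

1. t=1/2 → R at (10,13/2); v=(-2,1)
2. t=5/2 → T at (5,9); v=(-2,-1)
3. t=5/2 → L at (0,13/2); v=(2,-1)
4. t=5 → R at (10,3/2); v=(-2,-1)
5. t=3/2 → B at (7,0); v=(-2,1)
6. t=7/2 → L at (0,7/2); v=(2,1)
7. t=5 → R at (10,17/2); v=(-2,1)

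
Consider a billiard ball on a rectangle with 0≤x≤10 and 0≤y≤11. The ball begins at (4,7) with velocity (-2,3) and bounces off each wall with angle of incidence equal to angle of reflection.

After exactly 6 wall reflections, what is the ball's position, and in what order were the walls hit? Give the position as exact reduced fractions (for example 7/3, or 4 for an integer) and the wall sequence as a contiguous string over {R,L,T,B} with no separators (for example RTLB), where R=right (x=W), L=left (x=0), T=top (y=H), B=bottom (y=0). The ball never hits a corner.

1. t=4/3 → T at (4/3,11); v=(-2,-3)
2. t=2/3 → L at (0,9); v=(2,-3)
3. t=3 → B at (6,0); v=(2,3)
4. t=2 → R at (10,6); v=(-2,3)
5. t=5/3 → T at (20/3,11); v=(-2,-3)
6. t=10/3 → L at (0,1); v=(2,-3)

Final position: (0,1)
Wall sequence: TLBRTL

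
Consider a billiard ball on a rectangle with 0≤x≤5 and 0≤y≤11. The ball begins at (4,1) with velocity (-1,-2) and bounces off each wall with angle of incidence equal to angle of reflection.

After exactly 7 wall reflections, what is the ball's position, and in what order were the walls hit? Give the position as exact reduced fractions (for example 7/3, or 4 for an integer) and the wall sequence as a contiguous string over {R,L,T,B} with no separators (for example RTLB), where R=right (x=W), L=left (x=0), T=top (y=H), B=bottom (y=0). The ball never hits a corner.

Final position: (3,11)
Wall sequence: BLTRBLT

1. t=1/2 → B at (7/2,0); v=(-1,2)
2. t=7/2 → L at (0,7); v=(1,2)
3. t=2 → T at (2,11); v=(1,-2)
4. t=3 → R at (5,5); v=(-1,-2)
5. t=5/2 → B at (5/2,0); v=(-1,2)
6. t=5/2 → L at (0,5); v=(1,2)
7. t=3 → T at (3,11); v=(1,-2)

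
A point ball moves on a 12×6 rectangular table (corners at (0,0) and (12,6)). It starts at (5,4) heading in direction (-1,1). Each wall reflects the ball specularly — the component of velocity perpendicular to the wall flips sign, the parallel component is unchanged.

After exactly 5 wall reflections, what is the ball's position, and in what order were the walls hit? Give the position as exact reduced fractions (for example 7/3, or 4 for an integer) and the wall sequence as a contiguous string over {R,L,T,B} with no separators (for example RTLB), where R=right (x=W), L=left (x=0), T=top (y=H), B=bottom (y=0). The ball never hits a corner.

1. t=2 → T at (3,6); v=(-1,-1)
2. t=3 → L at (0,3); v=(1,-1)
3. t=3 → B at (3,0); v=(1,1)
4. t=6 → T at (9,6); v=(1,-1)
5. t=3 → R at (12,3); v=(-1,-1)

Final position: (12,3)
Wall sequence: TLBTR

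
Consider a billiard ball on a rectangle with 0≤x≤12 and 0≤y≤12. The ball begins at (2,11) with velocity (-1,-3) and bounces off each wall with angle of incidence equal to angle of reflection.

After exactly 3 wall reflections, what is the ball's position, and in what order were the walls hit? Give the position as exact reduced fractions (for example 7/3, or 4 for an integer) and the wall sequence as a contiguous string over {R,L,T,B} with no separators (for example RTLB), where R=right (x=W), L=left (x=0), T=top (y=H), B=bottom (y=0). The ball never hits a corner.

Final position: (17/3,12)
Wall sequence: LBT

1. t=2 → L at (0,5); v=(1,-3)
2. t=5/3 → B at (5/3,0); v=(1,3)
3. t=4 → T at (17/3,12); v=(1,-3)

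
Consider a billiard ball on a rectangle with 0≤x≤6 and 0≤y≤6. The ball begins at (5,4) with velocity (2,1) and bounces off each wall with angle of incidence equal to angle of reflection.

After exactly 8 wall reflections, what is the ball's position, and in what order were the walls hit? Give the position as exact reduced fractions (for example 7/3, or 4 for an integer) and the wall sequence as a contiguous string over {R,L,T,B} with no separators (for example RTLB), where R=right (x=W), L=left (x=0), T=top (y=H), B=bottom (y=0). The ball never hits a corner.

Final position: (3,6)
Wall sequence: RTLRBLRT

1. t=1/2 → R at (6,9/2); v=(-2,1)
2. t=3/2 → T at (3,6); v=(-2,-1)
3. t=3/2 → L at (0,9/2); v=(2,-1)
4. t=3 → R at (6,3/2); v=(-2,-1)
5. t=3/2 → B at (3,0); v=(-2,1)
6. t=3/2 → L at (0,3/2); v=(2,1)
7. t=3 → R at (6,9/2); v=(-2,1)
8. t=3/2 → T at (3,6); v=(-2,-1)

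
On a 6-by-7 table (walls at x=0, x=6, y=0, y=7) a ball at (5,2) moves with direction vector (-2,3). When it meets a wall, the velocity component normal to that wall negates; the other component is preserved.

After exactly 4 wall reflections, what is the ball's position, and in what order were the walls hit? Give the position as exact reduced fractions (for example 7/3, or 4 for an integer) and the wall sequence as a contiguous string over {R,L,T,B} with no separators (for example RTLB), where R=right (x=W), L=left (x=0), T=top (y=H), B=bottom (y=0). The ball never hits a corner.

Final position: (6,9/2)
Wall sequence: TLBR

1. t=5/3 → T at (5/3,7); v=(-2,-3)
2. t=5/6 → L at (0,9/2); v=(2,-3)
3. t=3/2 → B at (3,0); v=(2,3)
4. t=3/2 → R at (6,9/2); v=(-2,3)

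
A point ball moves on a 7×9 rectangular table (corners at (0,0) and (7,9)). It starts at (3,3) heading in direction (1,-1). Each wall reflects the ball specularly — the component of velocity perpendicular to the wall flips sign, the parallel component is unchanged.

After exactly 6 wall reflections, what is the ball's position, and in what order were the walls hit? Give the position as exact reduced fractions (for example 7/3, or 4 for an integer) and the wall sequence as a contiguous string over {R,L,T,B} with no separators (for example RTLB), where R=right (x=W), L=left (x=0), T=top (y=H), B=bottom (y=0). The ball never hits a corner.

Final position: (4,0)
Wall sequence: BRLTRB

1. t=3 → B at (6,0); v=(1,1)
2. t=1 → R at (7,1); v=(-1,1)
3. t=7 → L at (0,8); v=(1,1)
4. t=1 → T at (1,9); v=(1,-1)
5. t=6 → R at (7,3); v=(-1,-1)
6. t=3 → B at (4,0); v=(-1,1)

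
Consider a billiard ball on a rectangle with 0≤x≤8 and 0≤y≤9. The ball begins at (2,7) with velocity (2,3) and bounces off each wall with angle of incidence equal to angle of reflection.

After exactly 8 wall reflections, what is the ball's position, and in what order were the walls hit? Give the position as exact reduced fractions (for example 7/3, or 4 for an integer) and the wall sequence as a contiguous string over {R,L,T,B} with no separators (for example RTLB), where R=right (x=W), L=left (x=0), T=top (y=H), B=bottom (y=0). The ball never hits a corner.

Final position: (14/3,9)
Wall sequence: TRBTLBRT

1. t=2/3 → T at (10/3,9); v=(2,-3)
2. t=7/3 → R at (8,2); v=(-2,-3)
3. t=2/3 → B at (20/3,0); v=(-2,3)
4. t=3 → T at (2/3,9); v=(-2,-3)
5. t=1/3 → L at (0,8); v=(2,-3)
6. t=8/3 → B at (16/3,0); v=(2,3)
7. t=4/3 → R at (8,4); v=(-2,3)
8. t=5/3 → T at (14/3,9); v=(-2,-3)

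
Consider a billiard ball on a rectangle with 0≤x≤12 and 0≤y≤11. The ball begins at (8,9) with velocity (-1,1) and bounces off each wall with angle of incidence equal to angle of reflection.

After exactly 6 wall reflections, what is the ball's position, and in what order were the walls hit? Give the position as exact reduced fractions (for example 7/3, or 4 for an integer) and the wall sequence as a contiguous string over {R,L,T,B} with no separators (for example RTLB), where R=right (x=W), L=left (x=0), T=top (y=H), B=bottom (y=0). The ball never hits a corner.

1. t=2 → T at (6,11); v=(-1,-1)
2. t=6 → L at (0,5); v=(1,-1)
3. t=5 → B at (5,0); v=(1,1)
4. t=7 → R at (12,7); v=(-1,1)
5. t=4 → T at (8,11); v=(-1,-1)
6. t=8 → L at (0,3); v=(1,-1)

Final position: (0,3)
Wall sequence: TLBRTL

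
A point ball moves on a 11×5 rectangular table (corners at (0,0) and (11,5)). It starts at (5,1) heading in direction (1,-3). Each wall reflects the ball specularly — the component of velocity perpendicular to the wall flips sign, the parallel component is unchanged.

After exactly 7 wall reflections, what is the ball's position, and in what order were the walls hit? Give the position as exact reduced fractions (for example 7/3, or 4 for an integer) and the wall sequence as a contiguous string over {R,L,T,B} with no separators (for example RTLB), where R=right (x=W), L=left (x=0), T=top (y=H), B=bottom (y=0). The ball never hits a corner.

Final position: (25/3,5)
Wall sequence: BTBTRBT

1. t=1/3 → B at (16/3,0); v=(1,3)
2. t=5/3 → T at (7,5); v=(1,-3)
3. t=5/3 → B at (26/3,0); v=(1,3)
4. t=5/3 → T at (31/3,5); v=(1,-3)
5. t=2/3 → R at (11,3); v=(-1,-3)
6. t=1 → B at (10,0); v=(-1,3)
7. t=5/3 → T at (25/3,5); v=(-1,-3)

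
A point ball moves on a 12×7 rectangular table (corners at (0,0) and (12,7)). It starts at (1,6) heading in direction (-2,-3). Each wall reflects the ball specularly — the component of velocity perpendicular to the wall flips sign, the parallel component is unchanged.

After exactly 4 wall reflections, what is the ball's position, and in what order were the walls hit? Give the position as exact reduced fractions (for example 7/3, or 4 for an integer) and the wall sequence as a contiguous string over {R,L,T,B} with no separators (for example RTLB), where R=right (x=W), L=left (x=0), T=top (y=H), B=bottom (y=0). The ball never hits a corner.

1. t=1/2 → L at (0,9/2); v=(2,-3)
2. t=3/2 → B at (3,0); v=(2,3)
3. t=7/3 → T at (23/3,7); v=(2,-3)
4. t=13/6 → R at (12,1/2); v=(-2,-3)

Final position: (12,1/2)
Wall sequence: LBTR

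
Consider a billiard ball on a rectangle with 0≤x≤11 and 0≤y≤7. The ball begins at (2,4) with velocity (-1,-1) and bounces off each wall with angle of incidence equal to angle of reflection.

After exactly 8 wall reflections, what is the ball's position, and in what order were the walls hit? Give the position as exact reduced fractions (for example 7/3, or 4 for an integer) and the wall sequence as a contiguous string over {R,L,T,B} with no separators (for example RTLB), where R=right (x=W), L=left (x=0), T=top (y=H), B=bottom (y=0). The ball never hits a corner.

Final position: (8,0)
Wall sequence: LBTRBLTB

1. t=2 → L at (0,2); v=(1,-1)
2. t=2 → B at (2,0); v=(1,1)
3. t=7 → T at (9,7); v=(1,-1)
4. t=2 → R at (11,5); v=(-1,-1)
5. t=5 → B at (6,0); v=(-1,1)
6. t=6 → L at (0,6); v=(1,1)
7. t=1 → T at (1,7); v=(1,-1)
8. t=7 → B at (8,0); v=(1,1)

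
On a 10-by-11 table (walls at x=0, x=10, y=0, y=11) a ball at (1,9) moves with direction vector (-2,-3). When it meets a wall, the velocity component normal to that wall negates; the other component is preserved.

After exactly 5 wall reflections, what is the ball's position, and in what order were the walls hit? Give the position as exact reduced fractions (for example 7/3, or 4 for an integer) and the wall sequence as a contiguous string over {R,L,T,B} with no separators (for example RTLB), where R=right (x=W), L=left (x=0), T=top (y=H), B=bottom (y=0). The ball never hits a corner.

Final position: (1/3,0)
Wall sequence: LBRTB

1. t=1/2 → L at (0,15/2); v=(2,-3)
2. t=5/2 → B at (5,0); v=(2,3)
3. t=5/2 → R at (10,15/2); v=(-2,3)
4. t=7/6 → T at (23/3,11); v=(-2,-3)
5. t=11/3 → B at (1/3,0); v=(-2,3)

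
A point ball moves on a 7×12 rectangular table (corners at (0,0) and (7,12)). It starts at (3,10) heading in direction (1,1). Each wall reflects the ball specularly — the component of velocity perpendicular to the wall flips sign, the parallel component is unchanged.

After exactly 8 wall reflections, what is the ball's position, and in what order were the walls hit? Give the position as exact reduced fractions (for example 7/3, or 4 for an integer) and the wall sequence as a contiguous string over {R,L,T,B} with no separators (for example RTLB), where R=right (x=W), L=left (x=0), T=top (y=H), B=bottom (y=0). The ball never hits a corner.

Final position: (7,6)
Wall sequence: TRLBRLTR

1. t=2 → T at (5,12); v=(1,-1)
2. t=2 → R at (7,10); v=(-1,-1)
3. t=7 → L at (0,3); v=(1,-1)
4. t=3 → B at (3,0); v=(1,1)
5. t=4 → R at (7,4); v=(-1,1)
6. t=7 → L at (0,11); v=(1,1)
7. t=1 → T at (1,12); v=(1,-1)
8. t=6 → R at (7,6); v=(-1,-1)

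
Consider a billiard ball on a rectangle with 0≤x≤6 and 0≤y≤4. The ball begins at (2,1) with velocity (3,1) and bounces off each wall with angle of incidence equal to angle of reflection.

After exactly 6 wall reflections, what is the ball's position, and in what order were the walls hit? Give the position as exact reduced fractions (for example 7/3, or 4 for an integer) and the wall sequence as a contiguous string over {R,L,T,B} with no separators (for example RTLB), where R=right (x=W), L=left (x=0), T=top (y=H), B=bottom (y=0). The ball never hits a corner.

Final position: (0,1/3)
Wall sequence: RTLRBL

1. t=4/3 → R at (6,7/3); v=(-3,1)
2. t=5/3 → T at (1,4); v=(-3,-1)
3. t=1/3 → L at (0,11/3); v=(3,-1)
4. t=2 → R at (6,5/3); v=(-3,-1)
5. t=5/3 → B at (1,0); v=(-3,1)
6. t=1/3 → L at (0,1/3); v=(3,1)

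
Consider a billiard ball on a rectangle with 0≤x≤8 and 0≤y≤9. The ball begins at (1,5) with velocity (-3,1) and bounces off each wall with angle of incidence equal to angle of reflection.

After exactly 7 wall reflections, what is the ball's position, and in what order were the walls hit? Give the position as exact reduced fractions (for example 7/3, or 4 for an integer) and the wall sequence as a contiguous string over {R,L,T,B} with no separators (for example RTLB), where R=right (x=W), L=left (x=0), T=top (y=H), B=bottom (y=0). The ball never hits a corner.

1. t=1/3 → L at (0,16/3); v=(3,1)
2. t=8/3 → R at (8,8); v=(-3,1)
3. t=1 → T at (5,9); v=(-3,-1)
4. t=5/3 → L at (0,22/3); v=(3,-1)
5. t=8/3 → R at (8,14/3); v=(-3,-1)
6. t=8/3 → L at (0,2); v=(3,-1)
7. t=2 → B at (6,0); v=(3,1)

Final position: (6,0)
Wall sequence: LRTLRLB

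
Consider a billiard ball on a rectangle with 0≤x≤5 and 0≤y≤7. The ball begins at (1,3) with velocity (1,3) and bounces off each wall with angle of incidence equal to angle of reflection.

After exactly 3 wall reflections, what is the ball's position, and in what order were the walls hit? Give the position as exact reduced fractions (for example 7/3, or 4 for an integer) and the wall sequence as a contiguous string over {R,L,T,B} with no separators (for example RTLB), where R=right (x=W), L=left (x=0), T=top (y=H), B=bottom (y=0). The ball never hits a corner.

Final position: (5,1)
Wall sequence: TBR

1. t=4/3 → T at (7/3,7); v=(1,-3)
2. t=7/3 → B at (14/3,0); v=(1,3)
3. t=1/3 → R at (5,1); v=(-1,3)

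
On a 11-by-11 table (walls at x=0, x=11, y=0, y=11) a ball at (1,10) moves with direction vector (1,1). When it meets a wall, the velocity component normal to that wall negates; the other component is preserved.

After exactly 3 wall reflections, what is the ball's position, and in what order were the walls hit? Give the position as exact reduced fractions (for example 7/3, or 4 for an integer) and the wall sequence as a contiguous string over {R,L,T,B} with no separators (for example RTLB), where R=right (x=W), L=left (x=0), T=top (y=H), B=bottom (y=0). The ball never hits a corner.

1. t=1 → T at (2,11); v=(1,-1)
2. t=9 → R at (11,2); v=(-1,-1)
3. t=2 → B at (9,0); v=(-1,1)

Final position: (9,0)
Wall sequence: TRB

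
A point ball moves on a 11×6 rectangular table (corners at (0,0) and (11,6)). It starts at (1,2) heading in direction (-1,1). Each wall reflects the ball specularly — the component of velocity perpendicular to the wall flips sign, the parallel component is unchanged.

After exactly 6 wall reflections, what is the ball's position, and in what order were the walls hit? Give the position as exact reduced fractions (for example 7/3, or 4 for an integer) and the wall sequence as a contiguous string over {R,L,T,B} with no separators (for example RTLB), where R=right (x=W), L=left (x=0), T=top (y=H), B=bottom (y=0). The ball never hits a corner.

1. t=1 → L at (0,3); v=(1,1)
2. t=3 → T at (3,6); v=(1,-1)
3. t=6 → B at (9,0); v=(1,1)
4. t=2 → R at (11,2); v=(-1,1)
5. t=4 → T at (7,6); v=(-1,-1)
6. t=6 → B at (1,0); v=(-1,1)

Final position: (1,0)
Wall sequence: LTBRTB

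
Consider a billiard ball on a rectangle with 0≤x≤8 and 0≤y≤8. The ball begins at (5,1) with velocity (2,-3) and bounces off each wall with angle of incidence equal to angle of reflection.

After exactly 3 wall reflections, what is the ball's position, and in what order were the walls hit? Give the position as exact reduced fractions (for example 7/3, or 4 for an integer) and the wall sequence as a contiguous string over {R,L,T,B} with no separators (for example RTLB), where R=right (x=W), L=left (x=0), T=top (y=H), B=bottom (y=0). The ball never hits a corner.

Final position: (5,8)
Wall sequence: BRT

1. t=1/3 → B at (17/3,0); v=(2,3)
2. t=7/6 → R at (8,7/2); v=(-2,3)
3. t=3/2 → T at (5,8); v=(-2,-3)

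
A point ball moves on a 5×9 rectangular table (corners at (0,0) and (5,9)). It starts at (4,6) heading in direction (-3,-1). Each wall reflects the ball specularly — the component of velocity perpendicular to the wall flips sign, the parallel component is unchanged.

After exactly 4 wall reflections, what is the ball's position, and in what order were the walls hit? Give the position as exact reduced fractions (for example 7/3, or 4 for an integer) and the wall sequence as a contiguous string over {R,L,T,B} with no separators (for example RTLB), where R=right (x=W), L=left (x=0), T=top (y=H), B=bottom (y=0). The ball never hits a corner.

Final position: (4,0)
Wall sequence: LRLB

1. t=4/3 → L at (0,14/3); v=(3,-1)
2. t=5/3 → R at (5,3); v=(-3,-1)
3. t=5/3 → L at (0,4/3); v=(3,-1)
4. t=4/3 → B at (4,0); v=(3,1)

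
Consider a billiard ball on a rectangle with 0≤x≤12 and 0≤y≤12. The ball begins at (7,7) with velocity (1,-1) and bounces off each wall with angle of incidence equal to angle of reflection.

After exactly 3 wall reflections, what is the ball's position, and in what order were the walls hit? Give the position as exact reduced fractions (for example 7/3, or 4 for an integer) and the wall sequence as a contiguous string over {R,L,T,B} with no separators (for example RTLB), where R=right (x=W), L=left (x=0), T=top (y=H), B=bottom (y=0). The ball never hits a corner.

Final position: (0,10)
Wall sequence: RBL

1. t=5 → R at (12,2); v=(-1,-1)
2. t=2 → B at (10,0); v=(-1,1)
3. t=10 → L at (0,10); v=(1,1)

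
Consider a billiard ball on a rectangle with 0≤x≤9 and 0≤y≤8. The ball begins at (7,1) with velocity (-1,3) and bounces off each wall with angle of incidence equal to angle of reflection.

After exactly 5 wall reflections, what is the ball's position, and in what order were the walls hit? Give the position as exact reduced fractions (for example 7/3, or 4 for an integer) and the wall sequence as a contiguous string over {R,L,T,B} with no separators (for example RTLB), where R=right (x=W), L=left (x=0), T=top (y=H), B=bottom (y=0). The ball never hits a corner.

Final position: (10/3,0)
Wall sequence: TBLTB

1. t=7/3 → T at (14/3,8); v=(-1,-3)
2. t=8/3 → B at (2,0); v=(-1,3)
3. t=2 → L at (0,6); v=(1,3)
4. t=2/3 → T at (2/3,8); v=(1,-3)
5. t=8/3 → B at (10/3,0); v=(1,3)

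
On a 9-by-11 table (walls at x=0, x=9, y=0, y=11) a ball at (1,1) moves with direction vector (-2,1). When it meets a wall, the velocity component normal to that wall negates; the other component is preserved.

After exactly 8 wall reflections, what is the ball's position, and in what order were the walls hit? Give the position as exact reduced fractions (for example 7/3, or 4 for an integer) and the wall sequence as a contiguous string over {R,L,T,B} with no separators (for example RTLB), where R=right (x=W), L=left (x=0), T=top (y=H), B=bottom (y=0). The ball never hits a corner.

1. t=1/2 → L at (0,3/2); v=(2,1)
2. t=9/2 → R at (9,6); v=(-2,1)
3. t=9/2 → L at (0,21/2); v=(2,1)
4. t=1/2 → T at (1,11); v=(2,-1)
5. t=4 → R at (9,7); v=(-2,-1)
6. t=9/2 → L at (0,5/2); v=(2,-1)
7. t=5/2 → B at (5,0); v=(2,1)
8. t=2 → R at (9,2); v=(-2,1)

Final position: (9,2)
Wall sequence: LRLTRLBR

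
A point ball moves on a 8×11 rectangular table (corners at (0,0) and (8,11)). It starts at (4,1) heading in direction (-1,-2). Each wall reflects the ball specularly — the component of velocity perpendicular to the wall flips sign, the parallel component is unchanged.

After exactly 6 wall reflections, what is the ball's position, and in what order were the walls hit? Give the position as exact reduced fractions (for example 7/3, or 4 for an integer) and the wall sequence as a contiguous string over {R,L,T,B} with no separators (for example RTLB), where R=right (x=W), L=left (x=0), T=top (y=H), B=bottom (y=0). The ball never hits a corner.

Final position: (3,11)
Wall sequence: BLTBRT

1. t=1/2 → B at (7/2,0); v=(-1,2)
2. t=7/2 → L at (0,7); v=(1,2)
3. t=2 → T at (2,11); v=(1,-2)
4. t=11/2 → B at (15/2,0); v=(1,2)
5. t=1/2 → R at (8,1); v=(-1,2)
6. t=5 → T at (3,11); v=(-1,-2)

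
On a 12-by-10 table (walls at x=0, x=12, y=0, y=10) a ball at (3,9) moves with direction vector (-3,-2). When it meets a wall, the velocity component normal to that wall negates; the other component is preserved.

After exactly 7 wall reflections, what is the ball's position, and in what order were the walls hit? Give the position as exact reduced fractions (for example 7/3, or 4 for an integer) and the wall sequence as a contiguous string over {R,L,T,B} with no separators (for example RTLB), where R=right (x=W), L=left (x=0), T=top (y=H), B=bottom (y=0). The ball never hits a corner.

1. t=1 → L at (0,7); v=(3,-2)
2. t=7/2 → B at (21/2,0); v=(3,2)
3. t=1/2 → R at (12,1); v=(-3,2)
4. t=4 → L at (0,9); v=(3,2)
5. t=1/2 → T at (3/2,10); v=(3,-2)
6. t=7/2 → R at (12,3); v=(-3,-2)
7. t=3/2 → B at (15/2,0); v=(-3,2)

Final position: (15/2,0)
Wall sequence: LBRLTRB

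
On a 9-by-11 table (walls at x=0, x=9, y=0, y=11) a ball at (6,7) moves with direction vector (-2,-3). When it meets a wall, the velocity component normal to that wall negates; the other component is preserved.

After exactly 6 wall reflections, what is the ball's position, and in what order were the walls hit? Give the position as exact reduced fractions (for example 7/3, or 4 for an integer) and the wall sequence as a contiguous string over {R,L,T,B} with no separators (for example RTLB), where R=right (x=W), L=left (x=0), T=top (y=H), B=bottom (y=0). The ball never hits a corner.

1. t=7/3 → B at (4/3,0); v=(-2,3)
2. t=2/3 → L at (0,2); v=(2,3)
3. t=3 → T at (6,11); v=(2,-3)
4. t=3/2 → R at (9,13/2); v=(-2,-3)
5. t=13/6 → B at (14/3,0); v=(-2,3)
6. t=7/3 → L at (0,7); v=(2,3)

Final position: (0,7)
Wall sequence: BLTRBL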